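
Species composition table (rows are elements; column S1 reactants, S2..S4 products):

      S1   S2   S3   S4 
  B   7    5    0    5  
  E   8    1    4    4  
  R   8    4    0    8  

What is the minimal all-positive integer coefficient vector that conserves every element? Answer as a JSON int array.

Coefficients: [5, 4, 6, 3]

B: 5·7 = 35 | 4·5+6·0+3·5 = 35
E: 5·8 = 40 | 4·1+6·4+3·4 = 40
R: 5·8 = 40 | 4·4+6·0+3·8 = 40
gcd(5,4,6,3) = 1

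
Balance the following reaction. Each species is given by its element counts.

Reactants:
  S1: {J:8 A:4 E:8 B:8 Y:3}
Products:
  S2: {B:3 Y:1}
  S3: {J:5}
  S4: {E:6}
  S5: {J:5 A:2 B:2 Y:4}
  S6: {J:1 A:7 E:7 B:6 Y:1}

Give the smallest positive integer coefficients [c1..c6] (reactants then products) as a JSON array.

Coefficients: [4, 6, 5, 3, 1, 2]

J: 4·8 = 32 | 6·0+5·5+3·0+1·5+2·1 = 32
A: 4·4 = 16 | 6·0+5·0+3·0+1·2+2·7 = 16
E: 4·8 = 32 | 6·0+5·0+3·6+1·0+2·7 = 32
B: 4·8 = 32 | 6·3+5·0+3·0+1·2+2·6 = 32
Y: 4·3 = 12 | 6·1+5·0+3·0+1·4+2·1 = 12
gcd(4,6,5,3,1,2) = 1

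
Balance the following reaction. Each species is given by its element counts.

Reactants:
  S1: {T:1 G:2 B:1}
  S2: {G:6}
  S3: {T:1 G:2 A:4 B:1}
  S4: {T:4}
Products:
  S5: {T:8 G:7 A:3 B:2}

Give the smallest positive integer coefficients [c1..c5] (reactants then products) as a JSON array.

Coefficients: [5, 2, 3, 6, 4]

T: 5·1+2·0+3·1+6·4 = 32 | 4·8 = 32
G: 5·2+2·6+3·2+6·0 = 28 | 4·7 = 28
A: 5·0+2·0+3·4+6·0 = 12 | 4·3 = 12
B: 5·1+2·0+3·1+6·0 = 8 | 4·2 = 8
gcd(5,2,3,6,4) = 1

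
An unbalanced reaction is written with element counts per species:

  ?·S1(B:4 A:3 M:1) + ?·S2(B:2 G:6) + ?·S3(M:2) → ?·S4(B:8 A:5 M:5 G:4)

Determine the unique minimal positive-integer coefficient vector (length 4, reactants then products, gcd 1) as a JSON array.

B: 5·4+2·2+5·0 = 24 | 3·8 = 24
A: 5·3+2·0+5·0 = 15 | 3·5 = 15
M: 5·1+2·0+5·2 = 15 | 3·5 = 15
G: 5·0+2·6+5·0 = 12 | 3·4 = 12
gcd(5,2,5,3) = 1

Coefficients: [5, 2, 5, 3]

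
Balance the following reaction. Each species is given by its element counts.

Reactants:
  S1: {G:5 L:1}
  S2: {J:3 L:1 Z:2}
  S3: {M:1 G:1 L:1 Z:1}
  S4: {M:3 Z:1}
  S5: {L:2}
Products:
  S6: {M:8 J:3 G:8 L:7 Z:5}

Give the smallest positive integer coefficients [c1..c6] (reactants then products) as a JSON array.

M: 3·0+2·0+1·1+5·3+4·0 = 16 | 2·8 = 16
J: 3·0+2·3+1·0+5·0+4·0 = 6 | 2·3 = 6
G: 3·5+2·0+1·1+5·0+4·0 = 16 | 2·8 = 16
L: 3·1+2·1+1·1+5·0+4·2 = 14 | 2·7 = 14
Z: 3·0+2·2+1·1+5·1+4·0 = 10 | 2·5 = 10
gcd(3,2,1,5,4,2) = 1

Coefficients: [3, 2, 1, 5, 4, 2]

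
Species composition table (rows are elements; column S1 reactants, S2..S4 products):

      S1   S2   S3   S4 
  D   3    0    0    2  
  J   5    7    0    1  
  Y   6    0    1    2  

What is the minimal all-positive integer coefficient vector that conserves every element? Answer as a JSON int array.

Coefficients: [2, 1, 6, 3]

D: 2·3 = 6 | 1·0+6·0+3·2 = 6
J: 2·5 = 10 | 1·7+6·0+3·1 = 10
Y: 2·6 = 12 | 1·0+6·1+3·2 = 12
gcd(2,1,6,3) = 1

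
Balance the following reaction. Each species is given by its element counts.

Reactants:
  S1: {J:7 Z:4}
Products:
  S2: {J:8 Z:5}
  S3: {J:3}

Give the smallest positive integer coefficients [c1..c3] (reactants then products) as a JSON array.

Coefficients: [5, 4, 1]

J: 5·7 = 35 | 4·8+1·3 = 35
Z: 5·4 = 20 | 4·5+1·0 = 20
gcd(5,4,1) = 1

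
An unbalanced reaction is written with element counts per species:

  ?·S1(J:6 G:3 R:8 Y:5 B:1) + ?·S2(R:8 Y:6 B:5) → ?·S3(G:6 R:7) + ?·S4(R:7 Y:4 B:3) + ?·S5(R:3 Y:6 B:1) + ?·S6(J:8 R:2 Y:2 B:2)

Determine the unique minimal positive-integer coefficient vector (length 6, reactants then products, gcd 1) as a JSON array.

J: 4·6+4·0 = 24 | 2·0+5·0+3·0+3·8 = 24
G: 4·3+4·0 = 12 | 2·6+5·0+3·0+3·0 = 12
R: 4·8+4·8 = 64 | 2·7+5·7+3·3+3·2 = 64
Y: 4·5+4·6 = 44 | 2·0+5·4+3·6+3·2 = 44
B: 4·1+4·5 = 24 | 2·0+5·3+3·1+3·2 = 24
gcd(4,4,2,5,3,3) = 1

Coefficients: [4, 4, 2, 5, 3, 3]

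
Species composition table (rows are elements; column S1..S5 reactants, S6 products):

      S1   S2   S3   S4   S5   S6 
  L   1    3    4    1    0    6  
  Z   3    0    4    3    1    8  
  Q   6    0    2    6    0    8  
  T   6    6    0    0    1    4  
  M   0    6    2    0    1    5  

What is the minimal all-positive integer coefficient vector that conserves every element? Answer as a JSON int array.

L: 1·1+2·3+6·4+5·1+6·0 = 36 | 6·6 = 36
Z: 1·3+2·0+6·4+5·3+6·1 = 48 | 6·8 = 48
Q: 1·6+2·0+6·2+5·6+6·0 = 48 | 6·8 = 48
T: 1·6+2·6+6·0+5·0+6·1 = 24 | 6·4 = 24
M: 1·0+2·6+6·2+5·0+6·1 = 30 | 6·5 = 30
gcd(1,2,6,5,6,6) = 1

Coefficients: [1, 2, 6, 5, 6, 6]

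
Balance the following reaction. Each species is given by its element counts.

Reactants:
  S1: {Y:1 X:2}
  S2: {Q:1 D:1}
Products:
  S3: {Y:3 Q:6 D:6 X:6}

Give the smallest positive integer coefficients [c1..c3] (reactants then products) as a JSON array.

Y: 3·1+6·0 = 3 | 1·3 = 3
Q: 3·0+6·1 = 6 | 1·6 = 6
D: 3·0+6·1 = 6 | 1·6 = 6
X: 3·2+6·0 = 6 | 1·6 = 6
gcd(3,6,1) = 1

Coefficients: [3, 6, 1]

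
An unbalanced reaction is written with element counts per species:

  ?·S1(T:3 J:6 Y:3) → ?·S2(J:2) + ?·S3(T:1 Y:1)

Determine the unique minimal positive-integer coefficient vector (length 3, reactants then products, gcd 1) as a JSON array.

Coefficients: [1, 3, 3]

T: 1·3 = 3 | 3·0+3·1 = 3
J: 1·6 = 6 | 3·2+3·0 = 6
Y: 1·3 = 3 | 3·0+3·1 = 3
gcd(1,3,3) = 1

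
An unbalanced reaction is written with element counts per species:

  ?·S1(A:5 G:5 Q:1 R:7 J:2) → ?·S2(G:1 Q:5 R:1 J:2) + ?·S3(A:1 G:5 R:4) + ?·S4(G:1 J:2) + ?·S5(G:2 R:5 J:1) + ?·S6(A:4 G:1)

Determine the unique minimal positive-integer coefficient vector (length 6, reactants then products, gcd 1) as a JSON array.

A: 5·5 = 25 | 1·0+1·1+1·0+6·0+6·4 = 25
G: 5·5 = 25 | 1·1+1·5+1·1+6·2+6·1 = 25
Q: 5·1 = 5 | 1·5+1·0+1·0+6·0+6·0 = 5
R: 5·7 = 35 | 1·1+1·4+1·0+6·5+6·0 = 35
J: 5·2 = 10 | 1·2+1·0+1·2+6·1+6·0 = 10
gcd(5,1,1,1,6,6) = 1

Coefficients: [5, 1, 1, 1, 6, 6]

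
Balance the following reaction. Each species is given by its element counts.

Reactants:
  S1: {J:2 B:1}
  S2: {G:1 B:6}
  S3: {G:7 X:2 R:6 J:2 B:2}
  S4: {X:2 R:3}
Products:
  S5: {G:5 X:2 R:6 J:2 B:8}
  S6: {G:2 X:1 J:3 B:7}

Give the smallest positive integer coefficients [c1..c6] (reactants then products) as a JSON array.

G: 4·0+5·1+2·7+2·0 = 19 | 3·5+2·2 = 19
X: 4·0+5·0+2·2+2·2 = 8 | 3·2+2·1 = 8
R: 4·0+5·0+2·6+2·3 = 18 | 3·6+2·0 = 18
J: 4·2+5·0+2·2+2·0 = 12 | 3·2+2·3 = 12
B: 4·1+5·6+2·2+2·0 = 38 | 3·8+2·7 = 38
gcd(4,5,2,2,3,2) = 1

Coefficients: [4, 5, 2, 2, 3, 2]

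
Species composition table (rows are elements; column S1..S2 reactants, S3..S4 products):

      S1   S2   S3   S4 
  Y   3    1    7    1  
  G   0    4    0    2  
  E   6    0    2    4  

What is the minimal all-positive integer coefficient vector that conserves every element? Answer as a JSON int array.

Coefficients: [3, 2, 1, 4]

Y: 3·3+2·1 = 11 | 1·7+4·1 = 11
G: 3·0+2·4 = 8 | 1·0+4·2 = 8
E: 3·6+2·0 = 18 | 1·2+4·4 = 18
gcd(3,2,1,4) = 1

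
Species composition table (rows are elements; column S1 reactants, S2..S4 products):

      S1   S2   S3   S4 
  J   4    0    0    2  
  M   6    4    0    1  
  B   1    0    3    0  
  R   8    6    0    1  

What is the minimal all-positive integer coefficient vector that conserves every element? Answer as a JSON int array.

Coefficients: [3, 3, 1, 6]

J: 3·4 = 12 | 3·0+1·0+6·2 = 12
M: 3·6 = 18 | 3·4+1·0+6·1 = 18
B: 3·1 = 3 | 3·0+1·3+6·0 = 3
R: 3·8 = 24 | 3·6+1·0+6·1 = 24
gcd(3,3,1,6) = 1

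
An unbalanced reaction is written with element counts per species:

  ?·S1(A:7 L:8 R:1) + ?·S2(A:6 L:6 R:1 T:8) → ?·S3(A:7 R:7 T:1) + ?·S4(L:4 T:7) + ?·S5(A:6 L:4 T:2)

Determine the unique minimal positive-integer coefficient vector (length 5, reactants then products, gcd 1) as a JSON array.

Coefficients: [1, 6, 1, 5, 6]

A: 1·7+6·6 = 43 | 1·7+5·0+6·6 = 43
L: 1·8+6·6 = 44 | 1·0+5·4+6·4 = 44
R: 1·1+6·1 = 7 | 1·7+5·0+6·0 = 7
T: 1·0+6·8 = 48 | 1·1+5·7+6·2 = 48
gcd(1,6,1,5,6) = 1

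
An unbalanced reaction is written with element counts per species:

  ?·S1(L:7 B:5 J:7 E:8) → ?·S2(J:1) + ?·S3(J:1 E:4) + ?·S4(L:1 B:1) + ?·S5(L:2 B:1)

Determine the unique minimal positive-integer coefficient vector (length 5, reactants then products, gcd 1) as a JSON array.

L: 1·7 = 7 | 5·0+2·0+3·1+2·2 = 7
B: 1·5 = 5 | 5·0+2·0+3·1+2·1 = 5
J: 1·7 = 7 | 5·1+2·1+3·0+2·0 = 7
E: 1·8 = 8 | 5·0+2·4+3·0+2·0 = 8
gcd(1,5,2,3,2) = 1

Coefficients: [1, 5, 2, 3, 2]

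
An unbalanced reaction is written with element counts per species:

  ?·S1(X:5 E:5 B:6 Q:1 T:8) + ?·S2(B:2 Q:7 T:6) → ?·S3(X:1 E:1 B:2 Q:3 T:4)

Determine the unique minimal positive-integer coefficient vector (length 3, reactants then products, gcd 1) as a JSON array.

Coefficients: [1, 2, 5]

X: 1·5+2·0 = 5 | 5·1 = 5
E: 1·5+2·0 = 5 | 5·1 = 5
B: 1·6+2·2 = 10 | 5·2 = 10
Q: 1·1+2·7 = 15 | 5·3 = 15
T: 1·8+2·6 = 20 | 5·4 = 20
gcd(1,2,5) = 1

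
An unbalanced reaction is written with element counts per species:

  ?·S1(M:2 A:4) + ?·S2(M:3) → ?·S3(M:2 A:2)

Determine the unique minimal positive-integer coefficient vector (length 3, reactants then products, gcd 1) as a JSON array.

Coefficients: [3, 2, 6]

M: 3·2+2·3 = 12 | 6·2 = 12
A: 3·4+2·0 = 12 | 6·2 = 12
gcd(3,2,6) = 1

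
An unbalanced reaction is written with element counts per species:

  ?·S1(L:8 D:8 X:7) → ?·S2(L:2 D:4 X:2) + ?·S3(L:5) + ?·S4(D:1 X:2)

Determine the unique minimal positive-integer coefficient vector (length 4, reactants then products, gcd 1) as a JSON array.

L: 2·8 = 16 | 3·2+2·5+4·0 = 16
D: 2·8 = 16 | 3·4+2·0+4·1 = 16
X: 2·7 = 14 | 3·2+2·0+4·2 = 14
gcd(2,3,2,4) = 1

Coefficients: [2, 3, 2, 4]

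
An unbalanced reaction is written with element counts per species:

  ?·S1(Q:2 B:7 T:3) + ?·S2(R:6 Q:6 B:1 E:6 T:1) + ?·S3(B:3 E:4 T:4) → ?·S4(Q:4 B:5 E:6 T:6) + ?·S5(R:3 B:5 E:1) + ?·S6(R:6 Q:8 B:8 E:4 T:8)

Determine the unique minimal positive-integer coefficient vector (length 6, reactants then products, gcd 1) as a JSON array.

R: 5·0+3·6+5·0 = 18 | 5·0+4·3+1·6 = 18
Q: 5·2+3·6+5·0 = 28 | 5·4+4·0+1·8 = 28
B: 5·7+3·1+5·3 = 53 | 5·5+4·5+1·8 = 53
E: 5·0+3·6+5·4 = 38 | 5·6+4·1+1·4 = 38
T: 5·3+3·1+5·4 = 38 | 5·6+4·0+1·8 = 38
gcd(5,3,5,5,4,1) = 1

Coefficients: [5, 3, 5, 5, 4, 1]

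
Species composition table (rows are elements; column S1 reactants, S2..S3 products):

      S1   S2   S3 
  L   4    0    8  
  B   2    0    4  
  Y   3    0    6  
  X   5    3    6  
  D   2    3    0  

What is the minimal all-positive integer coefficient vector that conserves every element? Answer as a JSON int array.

Coefficients: [6, 4, 3]

L: 6·4 = 24 | 4·0+3·8 = 24
B: 6·2 = 12 | 4·0+3·4 = 12
Y: 6·3 = 18 | 4·0+3·6 = 18
X: 6·5 = 30 | 4·3+3·6 = 30
D: 6·2 = 12 | 4·3+3·0 = 12
gcd(6,4,3) = 1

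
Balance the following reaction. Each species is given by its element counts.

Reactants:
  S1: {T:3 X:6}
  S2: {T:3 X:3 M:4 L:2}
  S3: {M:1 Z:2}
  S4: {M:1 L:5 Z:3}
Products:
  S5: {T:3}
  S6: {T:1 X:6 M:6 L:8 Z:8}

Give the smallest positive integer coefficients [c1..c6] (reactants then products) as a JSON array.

T: 2·3+2·3+6·0+4·0 = 12 | 3·3+3·1 = 12
X: 2·6+2·3+6·0+4·0 = 18 | 3·0+3·6 = 18
M: 2·0+2·4+6·1+4·1 = 18 | 3·0+3·6 = 18
L: 2·0+2·2+6·0+4·5 = 24 | 3·0+3·8 = 24
Z: 2·0+2·0+6·2+4·3 = 24 | 3·0+3·8 = 24
gcd(2,2,6,4,3,3) = 1

Coefficients: [2, 2, 6, 4, 3, 3]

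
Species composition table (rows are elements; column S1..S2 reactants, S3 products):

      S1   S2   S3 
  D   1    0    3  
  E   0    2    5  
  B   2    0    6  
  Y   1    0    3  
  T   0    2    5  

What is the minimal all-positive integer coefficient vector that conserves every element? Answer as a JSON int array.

Coefficients: [6, 5, 2]

D: 6·1+5·0 = 6 | 2·3 = 6
E: 6·0+5·2 = 10 | 2·5 = 10
B: 6·2+5·0 = 12 | 2·6 = 12
Y: 6·1+5·0 = 6 | 2·3 = 6
T: 6·0+5·2 = 10 | 2·5 = 10
gcd(6,5,2) = 1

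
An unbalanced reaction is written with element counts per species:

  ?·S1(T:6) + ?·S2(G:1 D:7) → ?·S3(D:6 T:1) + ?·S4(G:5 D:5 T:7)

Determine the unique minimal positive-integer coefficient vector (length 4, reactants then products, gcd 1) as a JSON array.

Coefficients: [2, 5, 5, 1]

G: 2·0+5·1 = 5 | 5·0+1·5 = 5
D: 2·0+5·7 = 35 | 5·6+1·5 = 35
T: 2·6+5·0 = 12 | 5·1+1·7 = 12
gcd(2,5,5,1) = 1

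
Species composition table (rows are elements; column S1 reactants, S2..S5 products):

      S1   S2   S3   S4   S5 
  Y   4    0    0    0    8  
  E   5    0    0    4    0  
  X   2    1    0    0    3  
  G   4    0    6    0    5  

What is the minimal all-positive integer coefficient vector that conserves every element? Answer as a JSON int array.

Y: 4·4 = 16 | 2·0+1·0+5·0+2·8 = 16
E: 4·5 = 20 | 2·0+1·0+5·4+2·0 = 20
X: 4·2 = 8 | 2·1+1·0+5·0+2·3 = 8
G: 4·4 = 16 | 2·0+1·6+5·0+2·5 = 16
gcd(4,2,1,5,2) = 1

Coefficients: [4, 2, 1, 5, 2]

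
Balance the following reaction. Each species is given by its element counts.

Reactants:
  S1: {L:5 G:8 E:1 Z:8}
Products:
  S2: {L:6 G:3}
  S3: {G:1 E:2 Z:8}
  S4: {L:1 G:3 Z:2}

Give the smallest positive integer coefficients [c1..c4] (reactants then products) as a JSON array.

Coefficients: [2, 1, 1, 4]

L: 2·5 = 10 | 1·6+1·0+4·1 = 10
G: 2·8 = 16 | 1·3+1·1+4·3 = 16
E: 2·1 = 2 | 1·0+1·2+4·0 = 2
Z: 2·8 = 16 | 1·0+1·8+4·2 = 16
gcd(2,1,1,4) = 1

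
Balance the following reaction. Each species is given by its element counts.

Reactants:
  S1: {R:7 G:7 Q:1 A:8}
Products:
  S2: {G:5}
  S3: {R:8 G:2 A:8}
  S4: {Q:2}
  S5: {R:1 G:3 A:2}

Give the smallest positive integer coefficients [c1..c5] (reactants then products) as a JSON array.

R: 4·7 = 28 | 2·0+3·8+2·0+4·1 = 28
G: 4·7 = 28 | 2·5+3·2+2·0+4·3 = 28
Q: 4·1 = 4 | 2·0+3·0+2·2+4·0 = 4
A: 4·8 = 32 | 2·0+3·8+2·0+4·2 = 32
gcd(4,2,3,2,4) = 1

Coefficients: [4, 2, 3, 2, 4]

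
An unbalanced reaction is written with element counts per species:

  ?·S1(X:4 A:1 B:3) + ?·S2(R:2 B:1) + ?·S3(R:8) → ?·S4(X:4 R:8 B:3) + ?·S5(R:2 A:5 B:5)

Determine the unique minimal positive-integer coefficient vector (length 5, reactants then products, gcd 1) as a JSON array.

Coefficients: [5, 5, 4, 5, 1]

X: 5·4+5·0+4·0 = 20 | 5·4+1·0 = 20
R: 5·0+5·2+4·8 = 42 | 5·8+1·2 = 42
A: 5·1+5·0+4·0 = 5 | 5·0+1·5 = 5
B: 5·3+5·1+4·0 = 20 | 5·3+1·5 = 20
gcd(5,5,4,5,1) = 1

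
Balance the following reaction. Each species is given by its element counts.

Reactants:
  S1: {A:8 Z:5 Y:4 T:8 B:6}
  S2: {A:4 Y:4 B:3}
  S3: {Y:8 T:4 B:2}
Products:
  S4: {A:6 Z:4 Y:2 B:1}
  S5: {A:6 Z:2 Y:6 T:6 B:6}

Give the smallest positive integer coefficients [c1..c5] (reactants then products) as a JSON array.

Coefficients: [4, 4, 1, 2, 6]

A: 4·8+4·4+1·0 = 48 | 2·6+6·6 = 48
Z: 4·5+4·0+1·0 = 20 | 2·4+6·2 = 20
Y: 4·4+4·4+1·8 = 40 | 2·2+6·6 = 40
T: 4·8+4·0+1·4 = 36 | 2·0+6·6 = 36
B: 4·6+4·3+1·2 = 38 | 2·1+6·6 = 38
gcd(4,4,1,2,6) = 1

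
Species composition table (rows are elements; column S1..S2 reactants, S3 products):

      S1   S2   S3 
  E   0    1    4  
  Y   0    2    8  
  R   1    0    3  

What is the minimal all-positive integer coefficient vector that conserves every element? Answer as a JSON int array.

Coefficients: [3, 4, 1]

E: 3·0+4·1 = 4 | 1·4 = 4
Y: 3·0+4·2 = 8 | 1·8 = 8
R: 3·1+4·0 = 3 | 1·3 = 3
gcd(3,4,1) = 1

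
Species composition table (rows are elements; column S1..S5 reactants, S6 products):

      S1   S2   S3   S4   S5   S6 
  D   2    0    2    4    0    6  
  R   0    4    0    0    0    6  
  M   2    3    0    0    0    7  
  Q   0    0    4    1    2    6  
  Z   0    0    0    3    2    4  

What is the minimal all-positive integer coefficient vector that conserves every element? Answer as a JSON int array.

Coefficients: [5, 6, 3, 2, 5, 4]

D: 5·2+6·0+3·2+2·4+5·0 = 24 | 4·6 = 24
R: 5·0+6·4+3·0+2·0+5·0 = 24 | 4·6 = 24
M: 5·2+6·3+3·0+2·0+5·0 = 28 | 4·7 = 28
Q: 5·0+6·0+3·4+2·1+5·2 = 24 | 4·6 = 24
Z: 5·0+6·0+3·0+2·3+5·2 = 16 | 4·4 = 16
gcd(5,6,3,2,5,4) = 1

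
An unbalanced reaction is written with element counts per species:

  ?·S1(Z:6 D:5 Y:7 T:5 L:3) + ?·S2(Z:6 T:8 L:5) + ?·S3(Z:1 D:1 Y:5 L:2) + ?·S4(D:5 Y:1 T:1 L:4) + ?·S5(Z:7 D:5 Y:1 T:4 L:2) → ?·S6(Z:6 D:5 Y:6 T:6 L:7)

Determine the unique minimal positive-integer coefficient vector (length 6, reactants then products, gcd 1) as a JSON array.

Coefficients: [1, 3, 5, 3, 1, 6]

Z: 1·6+3·6+5·1+3·0+1·7 = 36 | 6·6 = 36
D: 1·5+3·0+5·1+3·5+1·5 = 30 | 6·5 = 30
Y: 1·7+3·0+5·5+3·1+1·1 = 36 | 6·6 = 36
T: 1·5+3·8+5·0+3·1+1·4 = 36 | 6·6 = 36
L: 1·3+3·5+5·2+3·4+1·2 = 42 | 6·7 = 42
gcd(1,3,5,3,1,6) = 1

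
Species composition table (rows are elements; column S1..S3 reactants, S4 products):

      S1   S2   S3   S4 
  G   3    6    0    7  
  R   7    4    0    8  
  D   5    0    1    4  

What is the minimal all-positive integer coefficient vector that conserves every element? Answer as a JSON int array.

G: 4·3+5·6+4·0 = 42 | 6·7 = 42
R: 4·7+5·4+4·0 = 48 | 6·8 = 48
D: 4·5+5·0+4·1 = 24 | 6·4 = 24
gcd(4,5,4,6) = 1

Coefficients: [4, 5, 4, 6]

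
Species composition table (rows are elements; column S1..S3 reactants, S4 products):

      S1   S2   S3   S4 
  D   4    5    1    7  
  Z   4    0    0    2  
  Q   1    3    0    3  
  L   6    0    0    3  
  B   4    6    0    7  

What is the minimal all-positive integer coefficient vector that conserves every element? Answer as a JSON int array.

Coefficients: [3, 5, 5, 6]

D: 3·4+5·5+5·1 = 42 | 6·7 = 42
Z: 3·4+5·0+5·0 = 12 | 6·2 = 12
Q: 3·1+5·3+5·0 = 18 | 6·3 = 18
L: 3·6+5·0+5·0 = 18 | 6·3 = 18
B: 3·4+5·6+5·0 = 42 | 6·7 = 42
gcd(3,5,5,6) = 1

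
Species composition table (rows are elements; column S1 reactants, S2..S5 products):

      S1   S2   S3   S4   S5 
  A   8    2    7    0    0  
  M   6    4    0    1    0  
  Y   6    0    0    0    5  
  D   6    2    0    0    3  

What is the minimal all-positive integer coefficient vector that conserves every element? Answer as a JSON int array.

Coefficients: [5, 6, 4, 6, 6]

A: 5·8 = 40 | 6·2+4·7+6·0+6·0 = 40
M: 5·6 = 30 | 6·4+4·0+6·1+6·0 = 30
Y: 5·6 = 30 | 6·0+4·0+6·0+6·5 = 30
D: 5·6 = 30 | 6·2+4·0+6·0+6·3 = 30
gcd(5,6,4,6,6) = 1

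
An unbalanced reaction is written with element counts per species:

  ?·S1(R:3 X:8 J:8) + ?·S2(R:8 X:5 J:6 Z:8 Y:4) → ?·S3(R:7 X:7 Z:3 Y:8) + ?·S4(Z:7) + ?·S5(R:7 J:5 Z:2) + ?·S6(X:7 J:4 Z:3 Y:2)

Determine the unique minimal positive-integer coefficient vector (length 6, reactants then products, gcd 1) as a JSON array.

Coefficients: [3, 5, 1, 1, 6, 6]

R: 3·3+5·8 = 49 | 1·7+1·0+6·7+6·0 = 49
X: 3·8+5·5 = 49 | 1·7+1·0+6·0+6·7 = 49
J: 3·8+5·6 = 54 | 1·0+1·0+6·5+6·4 = 54
Z: 3·0+5·8 = 40 | 1·3+1·7+6·2+6·3 = 40
Y: 3·0+5·4 = 20 | 1·8+1·0+6·0+6·2 = 20
gcd(3,5,1,1,6,6) = 1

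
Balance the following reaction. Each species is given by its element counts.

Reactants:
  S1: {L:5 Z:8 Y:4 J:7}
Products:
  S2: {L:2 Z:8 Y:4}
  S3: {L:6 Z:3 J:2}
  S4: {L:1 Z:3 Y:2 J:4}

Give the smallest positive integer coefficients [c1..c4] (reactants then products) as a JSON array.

Coefficients: [4, 1, 2, 6]

L: 4·5 = 20 | 1·2+2·6+6·1 = 20
Z: 4·8 = 32 | 1·8+2·3+6·3 = 32
Y: 4·4 = 16 | 1·4+2·0+6·2 = 16
J: 4·7 = 28 | 1·0+2·2+6·4 = 28
gcd(4,1,2,6) = 1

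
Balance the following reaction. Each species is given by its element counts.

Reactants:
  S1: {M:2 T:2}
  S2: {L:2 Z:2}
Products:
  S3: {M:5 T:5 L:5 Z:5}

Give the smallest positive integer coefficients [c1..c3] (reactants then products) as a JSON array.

Coefficients: [5, 5, 2]

M: 5·2+5·0 = 10 | 2·5 = 10
T: 5·2+5·0 = 10 | 2·5 = 10
L: 5·0+5·2 = 10 | 2·5 = 10
Z: 5·0+5·2 = 10 | 2·5 = 10
gcd(5,5,2) = 1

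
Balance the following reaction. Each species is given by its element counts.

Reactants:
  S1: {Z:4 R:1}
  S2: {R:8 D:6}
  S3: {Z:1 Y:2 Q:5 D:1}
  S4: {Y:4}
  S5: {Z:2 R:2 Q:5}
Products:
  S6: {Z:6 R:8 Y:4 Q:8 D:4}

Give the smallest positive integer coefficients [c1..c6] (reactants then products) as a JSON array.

Coefficients: [4, 3, 2, 4, 6, 5]

Z: 4·4+3·0+2·1+4·0+6·2 = 30 | 5·6 = 30
R: 4·1+3·8+2·0+4·0+6·2 = 40 | 5·8 = 40
Y: 4·0+3·0+2·2+4·4+6·0 = 20 | 5·4 = 20
Q: 4·0+3·0+2·5+4·0+6·5 = 40 | 5·8 = 40
D: 4·0+3·6+2·1+4·0+6·0 = 20 | 5·4 = 20
gcd(4,3,2,4,6,5) = 1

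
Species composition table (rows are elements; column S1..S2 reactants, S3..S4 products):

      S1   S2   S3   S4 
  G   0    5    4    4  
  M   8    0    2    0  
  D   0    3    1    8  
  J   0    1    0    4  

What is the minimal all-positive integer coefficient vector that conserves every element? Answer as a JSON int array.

G: 1·0+4·5 = 20 | 4·4+1·4 = 20
M: 1·8+4·0 = 8 | 4·2+1·0 = 8
D: 1·0+4·3 = 12 | 4·1+1·8 = 12
J: 1·0+4·1 = 4 | 4·0+1·4 = 4
gcd(1,4,4,1) = 1

Coefficients: [1, 4, 4, 1]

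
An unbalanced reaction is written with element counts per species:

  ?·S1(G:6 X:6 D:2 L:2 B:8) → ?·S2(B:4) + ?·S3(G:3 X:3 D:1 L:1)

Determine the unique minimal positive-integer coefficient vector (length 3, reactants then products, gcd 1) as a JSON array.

Coefficients: [1, 2, 2]

G: 1·6 = 6 | 2·0+2·3 = 6
X: 1·6 = 6 | 2·0+2·3 = 6
D: 1·2 = 2 | 2·0+2·1 = 2
L: 1·2 = 2 | 2·0+2·1 = 2
B: 1·8 = 8 | 2·4+2·0 = 8
gcd(1,2,2) = 1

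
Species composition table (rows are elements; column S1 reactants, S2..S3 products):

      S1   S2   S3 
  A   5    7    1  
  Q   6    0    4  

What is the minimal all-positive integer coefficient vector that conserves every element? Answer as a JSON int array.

A: 2·5 = 10 | 1·7+3·1 = 10
Q: 2·6 = 12 | 1·0+3·4 = 12
gcd(2,1,3) = 1

Coefficients: [2, 1, 3]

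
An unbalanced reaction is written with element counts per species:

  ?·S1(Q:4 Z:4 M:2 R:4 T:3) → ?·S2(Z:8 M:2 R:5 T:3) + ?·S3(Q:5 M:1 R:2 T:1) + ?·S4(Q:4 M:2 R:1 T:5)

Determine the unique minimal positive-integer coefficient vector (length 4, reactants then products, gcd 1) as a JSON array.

Coefficients: [6, 3, 4, 1]

Q: 6·4 = 24 | 3·0+4·5+1·4 = 24
Z: 6·4 = 24 | 3·8+4·0+1·0 = 24
M: 6·2 = 12 | 3·2+4·1+1·2 = 12
R: 6·4 = 24 | 3·5+4·2+1·1 = 24
T: 6·3 = 18 | 3·3+4·1+1·5 = 18
gcd(6,3,4,1) = 1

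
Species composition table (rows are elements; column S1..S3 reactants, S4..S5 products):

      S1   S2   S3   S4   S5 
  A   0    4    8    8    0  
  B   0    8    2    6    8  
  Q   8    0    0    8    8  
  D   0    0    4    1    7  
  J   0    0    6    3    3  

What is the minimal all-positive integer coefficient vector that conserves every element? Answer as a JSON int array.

Coefficients: [6, 4, 3, 5, 1]

A: 6·0+4·4+3·8 = 40 | 5·8+1·0 = 40
B: 6·0+4·8+3·2 = 38 | 5·6+1·8 = 38
Q: 6·8+4·0+3·0 = 48 | 5·8+1·8 = 48
D: 6·0+4·0+3·4 = 12 | 5·1+1·7 = 12
J: 6·0+4·0+3·6 = 18 | 5·3+1·3 = 18
gcd(6,4,3,5,1) = 1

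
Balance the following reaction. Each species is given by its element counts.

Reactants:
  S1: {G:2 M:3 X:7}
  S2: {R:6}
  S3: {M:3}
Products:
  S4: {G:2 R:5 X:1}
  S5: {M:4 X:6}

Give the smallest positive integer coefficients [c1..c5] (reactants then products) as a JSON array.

Coefficients: [6, 5, 2, 6, 6]

G: 6·2+5·0+2·0 = 12 | 6·2+6·0 = 12
R: 6·0+5·6+2·0 = 30 | 6·5+6·0 = 30
M: 6·3+5·0+2·3 = 24 | 6·0+6·4 = 24
X: 6·7+5·0+2·0 = 42 | 6·1+6·6 = 42
gcd(6,5,2,6,6) = 1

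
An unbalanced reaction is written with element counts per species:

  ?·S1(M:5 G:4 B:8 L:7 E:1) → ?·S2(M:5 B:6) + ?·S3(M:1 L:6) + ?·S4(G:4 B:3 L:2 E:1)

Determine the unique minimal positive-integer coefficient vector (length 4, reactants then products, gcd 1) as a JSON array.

M: 6·5 = 30 | 5·5+5·1+6·0 = 30
G: 6·4 = 24 | 5·0+5·0+6·4 = 24
B: 6·8 = 48 | 5·6+5·0+6·3 = 48
L: 6·7 = 42 | 5·0+5·6+6·2 = 42
E: 6·1 = 6 | 5·0+5·0+6·1 = 6
gcd(6,5,5,6) = 1

Coefficients: [6, 5, 5, 6]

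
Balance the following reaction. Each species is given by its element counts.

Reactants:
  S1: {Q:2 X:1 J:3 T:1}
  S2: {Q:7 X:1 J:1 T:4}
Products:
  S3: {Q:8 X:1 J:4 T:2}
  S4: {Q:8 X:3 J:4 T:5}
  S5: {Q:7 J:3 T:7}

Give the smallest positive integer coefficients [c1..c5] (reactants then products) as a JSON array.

Q: 6·2+5·7 = 47 | 2·8+3·8+1·7 = 47
X: 6·1+5·1 = 11 | 2·1+3·3+1·0 = 11
J: 6·3+5·1 = 23 | 2·4+3·4+1·3 = 23
T: 6·1+5·4 = 26 | 2·2+3·5+1·7 = 26
gcd(6,5,2,3,1) = 1

Coefficients: [6, 5, 2, 3, 1]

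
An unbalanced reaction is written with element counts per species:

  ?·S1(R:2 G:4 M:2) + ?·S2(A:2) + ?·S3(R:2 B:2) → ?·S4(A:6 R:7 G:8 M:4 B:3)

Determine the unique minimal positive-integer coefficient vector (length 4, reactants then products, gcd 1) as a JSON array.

A: 4·0+6·2+3·0 = 12 | 2·6 = 12
R: 4·2+6·0+3·2 = 14 | 2·7 = 14
G: 4·4+6·0+3·0 = 16 | 2·8 = 16
M: 4·2+6·0+3·0 = 8 | 2·4 = 8
B: 4·0+6·0+3·2 = 6 | 2·3 = 6
gcd(4,6,3,2) = 1

Coefficients: [4, 6, 3, 2]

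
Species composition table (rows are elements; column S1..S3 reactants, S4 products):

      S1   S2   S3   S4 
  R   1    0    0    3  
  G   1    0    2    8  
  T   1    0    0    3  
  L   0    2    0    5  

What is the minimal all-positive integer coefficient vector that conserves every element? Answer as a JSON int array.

Coefficients: [6, 5, 5, 2]

R: 6·1+5·0+5·0 = 6 | 2·3 = 6
G: 6·1+5·0+5·2 = 16 | 2·8 = 16
T: 6·1+5·0+5·0 = 6 | 2·3 = 6
L: 6·0+5·2+5·0 = 10 | 2·5 = 10
gcd(6,5,5,2) = 1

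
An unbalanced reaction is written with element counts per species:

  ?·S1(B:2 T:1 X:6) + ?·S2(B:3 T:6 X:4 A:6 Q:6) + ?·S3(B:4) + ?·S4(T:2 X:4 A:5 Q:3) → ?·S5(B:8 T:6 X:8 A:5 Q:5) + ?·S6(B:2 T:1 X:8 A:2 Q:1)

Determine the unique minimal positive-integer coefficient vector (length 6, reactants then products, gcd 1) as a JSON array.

Coefficients: [6, 4, 5, 1, 5, 2]

B: 6·2+4·3+5·4+1·0 = 44 | 5·8+2·2 = 44
T: 6·1+4·6+5·0+1·2 = 32 | 5·6+2·1 = 32
X: 6·6+4·4+5·0+1·4 = 56 | 5·8+2·8 = 56
A: 6·0+4·6+5·0+1·5 = 29 | 5·5+2·2 = 29
Q: 6·0+4·6+5·0+1·3 = 27 | 5·5+2·1 = 27
gcd(6,4,5,1,5,2) = 1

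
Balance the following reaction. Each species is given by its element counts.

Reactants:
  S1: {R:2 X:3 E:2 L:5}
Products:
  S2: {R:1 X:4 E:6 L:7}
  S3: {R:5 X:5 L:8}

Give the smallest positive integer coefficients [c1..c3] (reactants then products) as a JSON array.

R: 3·2 = 6 | 1·1+1·5 = 6
X: 3·3 = 9 | 1·4+1·5 = 9
E: 3·2 = 6 | 1·6+1·0 = 6
L: 3·5 = 15 | 1·7+1·8 = 15
gcd(3,1,1) = 1

Coefficients: [3, 1, 1]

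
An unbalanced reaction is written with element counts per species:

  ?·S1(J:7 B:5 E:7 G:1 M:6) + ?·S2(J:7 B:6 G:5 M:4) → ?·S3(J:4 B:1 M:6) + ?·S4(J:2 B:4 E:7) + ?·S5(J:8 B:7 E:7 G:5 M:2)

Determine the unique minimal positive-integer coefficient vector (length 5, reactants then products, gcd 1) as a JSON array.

Coefficients: [5, 1, 5, 3, 2]

J: 5·7+1·7 = 42 | 5·4+3·2+2·8 = 42
B: 5·5+1·6 = 31 | 5·1+3·4+2·7 = 31
E: 5·7+1·0 = 35 | 5·0+3·7+2·7 = 35
G: 5·1+1·5 = 10 | 5·0+3·0+2·5 = 10
M: 5·6+1·4 = 34 | 5·6+3·0+2·2 = 34
gcd(5,1,5,3,2) = 1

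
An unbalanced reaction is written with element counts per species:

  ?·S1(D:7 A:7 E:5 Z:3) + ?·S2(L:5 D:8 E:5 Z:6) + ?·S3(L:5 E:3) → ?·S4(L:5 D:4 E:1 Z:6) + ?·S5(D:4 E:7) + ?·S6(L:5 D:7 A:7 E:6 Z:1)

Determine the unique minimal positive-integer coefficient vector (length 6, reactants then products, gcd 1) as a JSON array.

Coefficients: [3, 5, 4, 6, 4, 3]

L: 3·0+5·5+4·5 = 45 | 6·5+4·0+3·5 = 45
D: 3·7+5·8+4·0 = 61 | 6·4+4·4+3·7 = 61
A: 3·7+5·0+4·0 = 21 | 6·0+4·0+3·7 = 21
E: 3·5+5·5+4·3 = 52 | 6·1+4·7+3·6 = 52
Z: 3·3+5·6+4·0 = 39 | 6·6+4·0+3·1 = 39
gcd(3,5,4,6,4,3) = 1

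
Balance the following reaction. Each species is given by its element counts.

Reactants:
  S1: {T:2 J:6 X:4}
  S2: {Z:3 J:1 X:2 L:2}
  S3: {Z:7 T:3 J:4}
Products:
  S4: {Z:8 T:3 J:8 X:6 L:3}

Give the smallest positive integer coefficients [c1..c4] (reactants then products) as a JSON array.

Coefficients: [3, 6, 2, 4]

Z: 3·0+6·3+2·7 = 32 | 4·8 = 32
T: 3·2+6·0+2·3 = 12 | 4·3 = 12
J: 3·6+6·1+2·4 = 32 | 4·8 = 32
X: 3·4+6·2+2·0 = 24 | 4·6 = 24
L: 3·0+6·2+2·0 = 12 | 4·3 = 12
gcd(3,6,2,4) = 1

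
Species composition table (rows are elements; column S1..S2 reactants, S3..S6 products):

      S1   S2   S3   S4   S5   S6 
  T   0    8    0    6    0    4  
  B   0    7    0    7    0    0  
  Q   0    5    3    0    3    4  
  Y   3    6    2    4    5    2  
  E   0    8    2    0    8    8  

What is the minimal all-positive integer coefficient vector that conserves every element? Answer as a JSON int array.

Coefficients: [4, 6, 4, 6, 2, 3]

T: 4·0+6·8 = 48 | 4·0+6·6+2·0+3·4 = 48
B: 4·0+6·7 = 42 | 4·0+6·7+2·0+3·0 = 42
Q: 4·0+6·5 = 30 | 4·3+6·0+2·3+3·4 = 30
Y: 4·3+6·6 = 48 | 4·2+6·4+2·5+3·2 = 48
E: 4·0+6·8 = 48 | 4·2+6·0+2·8+3·8 = 48
gcd(4,6,4,6,2,3) = 1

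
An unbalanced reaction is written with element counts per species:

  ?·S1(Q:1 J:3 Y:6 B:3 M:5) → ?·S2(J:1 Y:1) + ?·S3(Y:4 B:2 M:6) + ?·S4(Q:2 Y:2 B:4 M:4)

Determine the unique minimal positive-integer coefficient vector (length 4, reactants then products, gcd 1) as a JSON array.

Coefficients: [2, 6, 1, 1]

Q: 2·1 = 2 | 6·0+1·0+1·2 = 2
J: 2·3 = 6 | 6·1+1·0+1·0 = 6
Y: 2·6 = 12 | 6·1+1·4+1·2 = 12
B: 2·3 = 6 | 6·0+1·2+1·4 = 6
M: 2·5 = 10 | 6·0+1·6+1·4 = 10
gcd(2,6,1,1) = 1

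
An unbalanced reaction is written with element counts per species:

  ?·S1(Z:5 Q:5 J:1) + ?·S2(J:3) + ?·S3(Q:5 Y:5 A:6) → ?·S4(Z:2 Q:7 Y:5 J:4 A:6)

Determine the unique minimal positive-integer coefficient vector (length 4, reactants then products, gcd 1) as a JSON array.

Z: 2·5+6·0+5·0 = 10 | 5·2 = 10
Q: 2·5+6·0+5·5 = 35 | 5·7 = 35
Y: 2·0+6·0+5·5 = 25 | 5·5 = 25
J: 2·1+6·3+5·0 = 20 | 5·4 = 20
A: 2·0+6·0+5·6 = 30 | 5·6 = 30
gcd(2,6,5,5) = 1

Coefficients: [2, 6, 5, 5]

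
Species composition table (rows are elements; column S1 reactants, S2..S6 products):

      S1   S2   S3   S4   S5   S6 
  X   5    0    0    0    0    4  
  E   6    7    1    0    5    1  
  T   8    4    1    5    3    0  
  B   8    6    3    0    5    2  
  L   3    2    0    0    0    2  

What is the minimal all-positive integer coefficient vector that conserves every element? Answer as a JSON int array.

X: 4·5 = 20 | 1·0+2·0+4·0+2·0+5·4 = 20
E: 4·6 = 24 | 1·7+2·1+4·0+2·5+5·1 = 24
T: 4·8 = 32 | 1·4+2·1+4·5+2·3+5·0 = 32
B: 4·8 = 32 | 1·6+2·3+4·0+2·5+5·2 = 32
L: 4·3 = 12 | 1·2+2·0+4·0+2·0+5·2 = 12
gcd(4,1,2,4,2,5) = 1

Coefficients: [4, 1, 2, 4, 2, 5]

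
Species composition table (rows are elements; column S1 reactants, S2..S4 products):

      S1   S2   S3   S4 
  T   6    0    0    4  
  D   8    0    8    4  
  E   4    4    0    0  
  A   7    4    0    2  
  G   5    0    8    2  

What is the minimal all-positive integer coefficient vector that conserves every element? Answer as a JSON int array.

T: 4·6 = 24 | 4·0+1·0+6·4 = 24
D: 4·8 = 32 | 4·0+1·8+6·4 = 32
E: 4·4 = 16 | 4·4+1·0+6·0 = 16
A: 4·7 = 28 | 4·4+1·0+6·2 = 28
G: 4·5 = 20 | 4·0+1·8+6·2 = 20
gcd(4,4,1,6) = 1

Coefficients: [4, 4, 1, 6]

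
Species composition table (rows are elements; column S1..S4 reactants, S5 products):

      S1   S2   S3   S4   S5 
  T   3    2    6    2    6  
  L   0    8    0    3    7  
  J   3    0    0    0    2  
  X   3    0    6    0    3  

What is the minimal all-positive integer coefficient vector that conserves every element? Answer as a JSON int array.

T: 4·3+3·2+1·6+6·2 = 36 | 6·6 = 36
L: 4·0+3·8+1·0+6·3 = 42 | 6·7 = 42
J: 4·3+3·0+1·0+6·0 = 12 | 6·2 = 12
X: 4·3+3·0+1·6+6·0 = 18 | 6·3 = 18
gcd(4,3,1,6,6) = 1

Coefficients: [4, 3, 1, 6, 6]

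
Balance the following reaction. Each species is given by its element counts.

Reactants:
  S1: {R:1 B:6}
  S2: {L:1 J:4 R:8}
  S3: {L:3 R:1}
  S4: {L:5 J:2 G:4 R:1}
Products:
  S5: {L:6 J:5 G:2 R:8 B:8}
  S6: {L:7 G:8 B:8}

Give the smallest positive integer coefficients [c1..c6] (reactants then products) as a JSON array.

L: 4·0+1·1+1·3+3·5 = 19 | 2·6+1·7 = 19
J: 4·0+1·4+1·0+3·2 = 10 | 2·5+1·0 = 10
G: 4·0+1·0+1·0+3·4 = 12 | 2·2+1·8 = 12
R: 4·1+1·8+1·1+3·1 = 16 | 2·8+1·0 = 16
B: 4·6+1·0+1·0+3·0 = 24 | 2·8+1·8 = 24
gcd(4,1,1,3,2,1) = 1

Coefficients: [4, 1, 1, 3, 2, 1]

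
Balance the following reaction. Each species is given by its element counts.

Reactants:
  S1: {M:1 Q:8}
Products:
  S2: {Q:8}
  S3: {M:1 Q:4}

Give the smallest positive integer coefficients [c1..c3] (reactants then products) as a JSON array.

M: 2·1 = 2 | 1·0+2·1 = 2
Q: 2·8 = 16 | 1·8+2·4 = 16
gcd(2,1,2) = 1

Coefficients: [2, 1, 2]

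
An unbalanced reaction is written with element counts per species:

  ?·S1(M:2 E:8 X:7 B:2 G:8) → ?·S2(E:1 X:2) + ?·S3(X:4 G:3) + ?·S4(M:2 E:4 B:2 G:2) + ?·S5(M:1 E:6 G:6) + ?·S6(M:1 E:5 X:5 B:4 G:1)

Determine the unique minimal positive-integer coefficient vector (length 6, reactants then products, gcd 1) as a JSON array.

Coefficients: [5, 5, 5, 3, 3, 1]

M: 5·2 = 10 | 5·0+5·0+3·2+3·1+1·1 = 10
E: 5·8 = 40 | 5·1+5·0+3·4+3·6+1·5 = 40
X: 5·7 = 35 | 5·2+5·4+3·0+3·0+1·5 = 35
B: 5·2 = 10 | 5·0+5·0+3·2+3·0+1·4 = 10
G: 5·8 = 40 | 5·0+5·3+3·2+3·6+1·1 = 40
gcd(5,5,5,3,3,1) = 1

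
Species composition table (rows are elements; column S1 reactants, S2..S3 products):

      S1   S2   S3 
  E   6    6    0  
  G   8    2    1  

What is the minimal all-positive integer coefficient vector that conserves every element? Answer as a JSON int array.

Coefficients: [1, 1, 6]

E: 1·6 = 6 | 1·6+6·0 = 6
G: 1·8 = 8 | 1·2+6·1 = 8
gcd(1,1,6) = 1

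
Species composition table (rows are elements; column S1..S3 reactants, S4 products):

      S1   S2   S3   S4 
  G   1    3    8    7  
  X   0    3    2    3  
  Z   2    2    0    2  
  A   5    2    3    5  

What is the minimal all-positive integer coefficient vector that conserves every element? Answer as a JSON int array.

Coefficients: [2, 3, 3, 5]

G: 2·1+3·3+3·8 = 35 | 5·7 = 35
X: 2·0+3·3+3·2 = 15 | 5·3 = 15
Z: 2·2+3·2+3·0 = 10 | 5·2 = 10
A: 2·5+3·2+3·3 = 25 | 5·5 = 25
gcd(2,3,3,5) = 1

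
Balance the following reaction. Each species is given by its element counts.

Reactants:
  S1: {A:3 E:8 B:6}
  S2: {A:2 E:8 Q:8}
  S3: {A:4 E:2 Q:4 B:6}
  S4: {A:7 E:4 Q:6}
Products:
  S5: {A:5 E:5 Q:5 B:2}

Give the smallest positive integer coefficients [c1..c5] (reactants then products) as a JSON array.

Coefficients: [1, 1, 1, 3, 6]

A: 1·3+1·2+1·4+3·7 = 30 | 6·5 = 30
E: 1·8+1·8+1·2+3·4 = 30 | 6·5 = 30
Q: 1·0+1·8+1·4+3·6 = 30 | 6·5 = 30
B: 1·6+1·0+1·6+3·0 = 12 | 6·2 = 12
gcd(1,1,1,3,6) = 1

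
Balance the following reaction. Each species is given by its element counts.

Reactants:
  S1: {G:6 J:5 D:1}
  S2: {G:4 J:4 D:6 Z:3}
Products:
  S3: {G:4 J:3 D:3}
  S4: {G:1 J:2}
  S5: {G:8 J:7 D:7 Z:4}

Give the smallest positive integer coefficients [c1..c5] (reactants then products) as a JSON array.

G: 3·6+4·4 = 34 | 2·4+2·1+3·8 = 34
J: 3·5+4·4 = 31 | 2·3+2·2+3·7 = 31
D: 3·1+4·6 = 27 | 2·3+2·0+3·7 = 27
Z: 3·0+4·3 = 12 | 2·0+2·0+3·4 = 12
gcd(3,4,2,2,3) = 1

Coefficients: [3, 4, 2, 2, 3]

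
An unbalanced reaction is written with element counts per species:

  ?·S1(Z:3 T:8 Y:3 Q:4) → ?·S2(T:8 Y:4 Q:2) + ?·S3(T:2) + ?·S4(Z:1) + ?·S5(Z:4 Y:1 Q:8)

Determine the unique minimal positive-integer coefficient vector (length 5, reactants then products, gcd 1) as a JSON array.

Coefficients: [3, 2, 4, 5, 1]

Z: 3·3 = 9 | 2·0+4·0+5·1+1·4 = 9
T: 3·8 = 24 | 2·8+4·2+5·0+1·0 = 24
Y: 3·3 = 9 | 2·4+4·0+5·0+1·1 = 9
Q: 3·4 = 12 | 2·2+4·0+5·0+1·8 = 12
gcd(3,2,4,5,1) = 1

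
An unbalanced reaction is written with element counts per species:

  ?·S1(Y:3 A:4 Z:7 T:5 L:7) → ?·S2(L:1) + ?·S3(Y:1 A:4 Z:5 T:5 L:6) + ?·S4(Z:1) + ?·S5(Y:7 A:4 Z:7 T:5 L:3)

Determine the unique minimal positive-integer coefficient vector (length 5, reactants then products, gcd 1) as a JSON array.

Coefficients: [3, 6, 2, 4, 1]

Y: 3·3 = 9 | 6·0+2·1+4·0+1·7 = 9
A: 3·4 = 12 | 6·0+2·4+4·0+1·4 = 12
Z: 3·7 = 21 | 6·0+2·5+4·1+1·7 = 21
T: 3·5 = 15 | 6·0+2·5+4·0+1·5 = 15
L: 3·7 = 21 | 6·1+2·6+4·0+1·3 = 21
gcd(3,6,2,4,1) = 1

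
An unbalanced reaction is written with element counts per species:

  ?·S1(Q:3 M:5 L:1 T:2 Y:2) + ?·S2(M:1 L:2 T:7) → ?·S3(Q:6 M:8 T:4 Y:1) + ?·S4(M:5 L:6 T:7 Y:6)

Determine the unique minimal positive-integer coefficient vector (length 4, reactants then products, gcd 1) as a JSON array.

Q: 4·3+1·0 = 12 | 2·6+1·0 = 12
M: 4·5+1·1 = 21 | 2·8+1·5 = 21
L: 4·1+1·2 = 6 | 2·0+1·6 = 6
T: 4·2+1·7 = 15 | 2·4+1·7 = 15
Y: 4·2+1·0 = 8 | 2·1+1·6 = 8
gcd(4,1,2,1) = 1

Coefficients: [4, 1, 2, 1]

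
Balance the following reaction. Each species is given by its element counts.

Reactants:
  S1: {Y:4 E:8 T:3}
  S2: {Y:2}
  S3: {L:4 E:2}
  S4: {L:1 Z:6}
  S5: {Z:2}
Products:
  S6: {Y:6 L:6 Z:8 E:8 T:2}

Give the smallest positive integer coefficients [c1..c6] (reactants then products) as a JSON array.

Coefficients: [2, 5, 4, 2, 6, 3]

Y: 2·4+5·2+4·0+2·0+6·0 = 18 | 3·6 = 18
L: 2·0+5·0+4·4+2·1+6·0 = 18 | 3·6 = 18
Z: 2·0+5·0+4·0+2·6+6·2 = 24 | 3·8 = 24
E: 2·8+5·0+4·2+2·0+6·0 = 24 | 3·8 = 24
T: 2·3+5·0+4·0+2·0+6·0 = 6 | 3·2 = 6
gcd(2,5,4,2,6,3) = 1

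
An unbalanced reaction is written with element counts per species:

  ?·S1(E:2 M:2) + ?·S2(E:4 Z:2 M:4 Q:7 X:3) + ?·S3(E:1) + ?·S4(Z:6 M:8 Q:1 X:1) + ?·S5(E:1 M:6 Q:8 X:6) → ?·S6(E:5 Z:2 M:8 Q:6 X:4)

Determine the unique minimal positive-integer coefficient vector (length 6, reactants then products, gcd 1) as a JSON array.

E: 4·2+1·4+6·1+1·0+2·1 = 20 | 4·5 = 20
Z: 4·0+1·2+6·0+1·6+2·0 = 8 | 4·2 = 8
M: 4·2+1·4+6·0+1·8+2·6 = 32 | 4·8 = 32
Q: 4·0+1·7+6·0+1·1+2·8 = 24 | 4·6 = 24
X: 4·0+1·3+6·0+1·1+2·6 = 16 | 4·4 = 16
gcd(4,1,6,1,2,4) = 1

Coefficients: [4, 1, 6, 1, 2, 4]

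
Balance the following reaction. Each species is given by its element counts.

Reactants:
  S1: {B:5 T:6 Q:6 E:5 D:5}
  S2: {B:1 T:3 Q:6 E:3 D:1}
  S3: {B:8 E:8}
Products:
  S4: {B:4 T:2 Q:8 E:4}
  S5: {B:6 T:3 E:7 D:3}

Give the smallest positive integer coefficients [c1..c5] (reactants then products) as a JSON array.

B: 2·5+2·1+3·8 = 36 | 3·4+4·6 = 36
T: 2·6+2·3+3·0 = 18 | 3·2+4·3 = 18
Q: 2·6+2·6+3·0 = 24 | 3·8+4·0 = 24
E: 2·5+2·3+3·8 = 40 | 3·4+4·7 = 40
D: 2·5+2·1+3·0 = 12 | 3·0+4·3 = 12
gcd(2,2,3,3,4) = 1

Coefficients: [2, 2, 3, 3, 4]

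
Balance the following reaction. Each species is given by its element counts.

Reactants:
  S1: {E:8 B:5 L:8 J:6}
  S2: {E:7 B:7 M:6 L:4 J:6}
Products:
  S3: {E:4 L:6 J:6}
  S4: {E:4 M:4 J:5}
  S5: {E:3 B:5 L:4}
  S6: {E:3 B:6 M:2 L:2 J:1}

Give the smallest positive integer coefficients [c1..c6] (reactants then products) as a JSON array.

Coefficients: [3, 5, 3, 5, 4, 5]

E: 3·8+5·7 = 59 | 3·4+5·4+4·3+5·3 = 59
B: 3·5+5·7 = 50 | 3·0+5·0+4·5+5·6 = 50
M: 3·0+5·6 = 30 | 3·0+5·4+4·0+5·2 = 30
L: 3·8+5·4 = 44 | 3·6+5·0+4·4+5·2 = 44
J: 3·6+5·6 = 48 | 3·6+5·5+4·0+5·1 = 48
gcd(3,5,3,5,4,5) = 1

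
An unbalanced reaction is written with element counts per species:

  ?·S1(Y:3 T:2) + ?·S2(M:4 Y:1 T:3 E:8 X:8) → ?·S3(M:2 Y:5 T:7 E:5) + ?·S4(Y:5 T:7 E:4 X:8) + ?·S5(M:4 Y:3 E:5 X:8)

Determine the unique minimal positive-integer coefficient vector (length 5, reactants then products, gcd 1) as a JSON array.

M: 6·0+3·4 = 12 | 2·2+1·0+2·4 = 12
Y: 6·3+3·1 = 21 | 2·5+1·5+2·3 = 21
T: 6·2+3·3 = 21 | 2·7+1·7+2·0 = 21
E: 6·0+3·8 = 24 | 2·5+1·4+2·5 = 24
X: 6·0+3·8 = 24 | 2·0+1·8+2·8 = 24
gcd(6,3,2,1,2) = 1

Coefficients: [6, 3, 2, 1, 2]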